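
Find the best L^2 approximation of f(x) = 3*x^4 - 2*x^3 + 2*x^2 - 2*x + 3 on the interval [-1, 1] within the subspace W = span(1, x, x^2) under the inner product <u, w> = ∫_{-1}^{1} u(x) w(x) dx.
g(x) = 32*x^2/7 - 16*x/5 + 96/35

The best approximation g ∈ W is the orthogonal projection of f onto W. Writing g = a_0 + a_1 x + a_2 x^2, the coefficients solve the normal equations G · a = b where
  G_{ij} = <φ_i, φ_j> and b_i = <f, φ_i>, with φ_0 = 1, φ_1 = x, φ_2 = x^2.
G =
  [2, 0, 2/3]
  [0, 2/3, 0]
  [2/3, 0, 2/5],
b = (128/15, -32/15, 128/35).
Solving gives a_0 = 96/35, a_1 = -16/5, a_2 = 32/7, so
  g(x) = 32*x^2/7 - 16*x/5 + 96/35.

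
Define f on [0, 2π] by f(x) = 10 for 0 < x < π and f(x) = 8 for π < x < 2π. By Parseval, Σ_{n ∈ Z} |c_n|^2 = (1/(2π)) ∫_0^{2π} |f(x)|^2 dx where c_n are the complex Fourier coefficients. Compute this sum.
Σ |c_n|^2 = 82

Parseval equates the L^2 energy of f (normalised by 1/(2π)) with the ℓ^2 sum of its Fourier coefficients: (1/(2π)) ∫_0^{2π} |f|^2 = Σ |c_n|^2.
Compute the left side: (1/(2π)) [∫_0^π 10^2 dx + ∫_π^{2π} 8^2 dx] = (1/(2π)) · (100π + 64π) = (100 + 64)/2 = 82.
So Σ_{n ∈ Z} |c_n|^2 = 82.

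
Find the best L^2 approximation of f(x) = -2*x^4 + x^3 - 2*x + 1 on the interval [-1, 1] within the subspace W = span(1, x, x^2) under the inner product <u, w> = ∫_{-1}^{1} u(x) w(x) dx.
g(x) = -12*x^2/7 - 7*x/5 + 41/35

The best approximation g ∈ W is the orthogonal projection of f onto W. Writing g = a_0 + a_1 x + a_2 x^2, the coefficients solve the normal equations G · a = b where
  G_{ij} = <φ_i, φ_j> and b_i = <f, φ_i>, with φ_0 = 1, φ_1 = x, φ_2 = x^2.
G =
  [2, 0, 2/3]
  [0, 2/3, 0]
  [2/3, 0, 2/5],
b = (6/5, -14/15, 2/21).
Solving gives a_0 = 41/35, a_1 = -7/5, a_2 = -12/7, so
  g(x) = -12*x^2/7 - 7*x/5 + 41/35.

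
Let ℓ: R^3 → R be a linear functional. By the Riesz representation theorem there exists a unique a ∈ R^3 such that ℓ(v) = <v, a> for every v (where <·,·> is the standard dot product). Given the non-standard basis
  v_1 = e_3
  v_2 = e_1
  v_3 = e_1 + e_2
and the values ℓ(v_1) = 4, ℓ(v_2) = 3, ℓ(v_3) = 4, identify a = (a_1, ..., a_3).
a = (3, 1, 4)

Write a = (a_1, ..., a_3) in the standard basis. For each basis vector v_i, ℓ(v_i) = <v_i, a> is a linear equation in the a_j's. Collect the n equations into a matrix system V a = ℓ, where row i of V is v_i (expressed in the standard basis). Since V is invertible (lower-triangular with 1s on the diagonal, up to permutation), solve by back-substitution:
  V =
[[0, 0, 1],
 [1, 0, 0],
 [1, 1, 0]]
  V a = (4, 3, 4)
Solving gives a = (3, 1, 4).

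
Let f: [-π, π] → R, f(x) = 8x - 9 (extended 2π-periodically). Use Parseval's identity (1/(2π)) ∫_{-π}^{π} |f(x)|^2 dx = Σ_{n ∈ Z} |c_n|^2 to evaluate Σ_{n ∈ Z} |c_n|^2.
Σ |c_n|^2 = 64π^2/3 + 81

Expand and integrate term by term over [-π, π]:
  ∫ (8x)^2 dx = 64·(2π^3/3); ∫ 2·8·(-9)·x dx = 0 (odd integrand); ∫ (-9)^2 dx = 81·2π.
So (1/(2π)) ∫_{-π}^{π} (8x - 9)^2 dx = 64π^2/3 + 81 = 64π^2/3 + 81.
Parseval ⇒ Σ |c_n|^2 = 64π^2/3 + 81.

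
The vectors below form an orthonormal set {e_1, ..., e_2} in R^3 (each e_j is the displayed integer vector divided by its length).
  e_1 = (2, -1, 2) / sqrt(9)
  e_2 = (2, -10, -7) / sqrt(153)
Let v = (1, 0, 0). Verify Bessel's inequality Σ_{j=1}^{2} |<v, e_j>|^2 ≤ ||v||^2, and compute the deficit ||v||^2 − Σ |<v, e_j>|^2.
Σ |<v, e_j>|^2 = 8/17; ||v||^2 = 1; deficit = 9/17

Write each e_j = u_j / sqrt(<u_j, u_j>) where u_j is the displayed integer vector. Then <v, e_j> = <v, u_j> / sqrt(<u_j, u_j>), so |<v, e_j>|^2 = <v, u_j>^2 / <u_j, u_j>.
Coefficients: <v, e_1> = 2/sqrt(9), <v, e_2> = 2/sqrt(153).
Square and sum: Σ |<v, e_j>|^2 = 8/17.
Compute ||v||^2 = v·v = 1.
Deficit = 1 − 8/17 = 9/17 ≥ 0, confirming Bessel's inequality. (The deficit equals ||v − Σ <v,e_j> e_j||^2, the squared distance from v to span{e_j}.)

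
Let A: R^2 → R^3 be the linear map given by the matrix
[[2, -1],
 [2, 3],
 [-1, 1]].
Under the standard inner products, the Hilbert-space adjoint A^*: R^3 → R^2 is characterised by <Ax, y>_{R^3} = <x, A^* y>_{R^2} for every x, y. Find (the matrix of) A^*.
A^* = A^T =
[[2, 2, -1],
 [-1, 3, 1]]

For real matrices with standard dot products, the defining identity <Ax, y> = <x, A^* y> gives (Ax)^T y = x^T (A^*) y, i.e. x^T A^T y = x^T (A^*) y. Since this holds for all x, y, we must have A^* = A^T. Therefore
A^* =
[[2, 2, -1],
 [-1, 3, 1]].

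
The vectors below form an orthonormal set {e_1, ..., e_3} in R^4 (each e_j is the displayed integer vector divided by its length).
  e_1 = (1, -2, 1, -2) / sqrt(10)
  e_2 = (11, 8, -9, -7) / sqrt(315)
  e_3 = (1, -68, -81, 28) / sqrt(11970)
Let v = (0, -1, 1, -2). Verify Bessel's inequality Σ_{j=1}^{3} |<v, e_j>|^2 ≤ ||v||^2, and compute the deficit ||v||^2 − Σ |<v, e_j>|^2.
Σ |<v, e_j>|^2 = 506/95; ||v||^2 = 6; deficit = 64/95

Write each e_j = u_j / sqrt(<u_j, u_j>) where u_j is the displayed integer vector. Then <v, e_j> = <v, u_j> / sqrt(<u_j, u_j>), so |<v, e_j>|^2 = <v, u_j>^2 / <u_j, u_j>.
Coefficients: <v, e_1> = 7/sqrt(10), <v, e_2> = -3/sqrt(315), <v, e_3> = -69/sqrt(11970).
Square and sum: Σ |<v, e_j>|^2 = 506/95.
Compute ||v||^2 = v·v = 6.
Deficit = 6 − 506/95 = 64/95 ≥ 0, confirming Bessel's inequality. (The deficit equals ||v − Σ <v,e_j> e_j||^2, the squared distance from v to span{e_j}.)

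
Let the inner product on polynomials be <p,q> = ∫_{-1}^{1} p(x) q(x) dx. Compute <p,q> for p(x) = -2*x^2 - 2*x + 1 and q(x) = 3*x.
<p,q> = -4

Expand the product: p(x)·q(x) = -6*x^3 - 6*x^2 + 3*x.
∫_{-1}^{1} of each monomial x^k gives [2/(k+1) if k even, 0 if k odd]. Integrating term-by-term (or equivalently evaluating the antiderivative F(x) = -3*x^4/2 - 2*x^3 + 3*x^2/2 at the endpoints):
  F(1) − F(−1) = -2 − (2) = -4.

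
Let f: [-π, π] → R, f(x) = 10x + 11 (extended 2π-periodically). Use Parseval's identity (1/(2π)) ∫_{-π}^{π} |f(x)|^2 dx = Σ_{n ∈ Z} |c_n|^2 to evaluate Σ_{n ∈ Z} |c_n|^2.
Σ |c_n|^2 = 100π^2/3 + 121

Expand and integrate term by term over [-π, π]:
  ∫ (10x)^2 dx = 100·(2π^3/3); ∫ 2·10·(11)·x dx = 0 (odd integrand); ∫ 11^2 dx = 121·2π.
So (1/(2π)) ∫_{-π}^{π} (10x + 11)^2 dx = 100π^2/3 + 121 = 100π^2/3 + 121.
Parseval ⇒ Σ |c_n|^2 = 100π^2/3 + 121.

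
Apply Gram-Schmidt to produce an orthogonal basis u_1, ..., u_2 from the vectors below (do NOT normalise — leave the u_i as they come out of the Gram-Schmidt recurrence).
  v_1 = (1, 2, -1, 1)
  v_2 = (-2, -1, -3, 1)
Orthogonal basis:
  u_1 = (1, 2, -1, 1)
  u_2 = (-2, -1, -3, 1)

Apply the Gram-Schmidt recurrence
  u_1 = v_1
  u_i = v_i − Σ_{j<i} ((v_i · u_j) / (u_j · u_j)) · u_j.

Step by step this gives:
  u_1 = (1, 2, -1, 1)
  u_2 = (-2, -1, -3, 1)

Orthogonality check:
  u_2 · u_1 = 0 (should be 0)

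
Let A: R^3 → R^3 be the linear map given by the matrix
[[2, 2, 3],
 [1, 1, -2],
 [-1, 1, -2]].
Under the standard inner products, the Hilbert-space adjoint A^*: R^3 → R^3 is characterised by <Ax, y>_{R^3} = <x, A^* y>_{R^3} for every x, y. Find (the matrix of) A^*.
A^* = A^T =
[[2, 1, -1],
 [2, 1, 1],
 [3, -2, -2]]

For real matrices with standard dot products, the defining identity <Ax, y> = <x, A^* y> gives (Ax)^T y = x^T (A^*) y, i.e. x^T A^T y = x^T (A^*) y. Since this holds for all x, y, we must have A^* = A^T. Therefore
A^* =
[[2, 1, -1],
 [2, 1, 1],
 [3, -2, -2]].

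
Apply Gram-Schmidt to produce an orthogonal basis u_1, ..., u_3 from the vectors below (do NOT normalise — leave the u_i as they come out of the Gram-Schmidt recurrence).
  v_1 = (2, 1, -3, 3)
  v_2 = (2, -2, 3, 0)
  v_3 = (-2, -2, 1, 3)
Orthogonal basis:
  u_1 = (2, 1, -3, 3)
  u_2 = (60/23, -39/23, 48/23, 21/23)
  u_3 = (-48/19, -63/38, 11/19, 107/38)

Apply the Gram-Schmidt recurrence
  u_1 = v_1
  u_i = v_i − Σ_{j<i} ((v_i · u_j) / (u_j · u_j)) · u_j.

Step by step this gives:
  u_1 = (2, 1, -3, 3)
  u_2 = (60/23, -39/23, 48/23, 21/23)
  u_3 = (-48/19, -63/38, 11/19, 107/38)

Orthogonality check:
  u_2 · u_1 = 0 (should be 0)
  u_3 · u_1 = 0 (should be 0)
  u_3 · u_2 = 0 (should be 0)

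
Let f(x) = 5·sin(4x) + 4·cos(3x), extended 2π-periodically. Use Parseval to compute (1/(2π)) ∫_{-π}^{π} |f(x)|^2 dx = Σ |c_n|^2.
Σ |c_n|^2 = 41/2

Expand |f|^2 and use orthogonality of {sin(nx), cos(mx)} on [-π, π]:
  ∫_{-π}^{π} sin(nx)^2 dx = π, ∫ cos(mx)^2 dx = π, and cross terms integrate to 0.
So ∫_{-π}^{π} f(x)^2 dx = 5^2 · π + 4^2 · π = (25 + 16)π.
Divide by 2π: (25 + 16)/2 = 41/2.
By Parseval, this equals Σ |c_n|^2.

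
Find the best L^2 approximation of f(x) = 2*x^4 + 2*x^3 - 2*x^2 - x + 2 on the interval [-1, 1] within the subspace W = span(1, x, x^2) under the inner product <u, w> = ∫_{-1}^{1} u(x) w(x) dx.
g(x) = -2*x^2/7 + x/5 + 64/35

The best approximation g ∈ W is the orthogonal projection of f onto W. Writing g = a_0 + a_1 x + a_2 x^2, the coefficients solve the normal equations G · a = b where
  G_{ij} = <φ_i, φ_j> and b_i = <f, φ_i>, with φ_0 = 1, φ_1 = x, φ_2 = x^2.
G =
  [2, 0, 2/3]
  [0, 2/3, 0]
  [2/3, 0, 2/5],
b = (52/15, 2/15, 116/105).
Solving gives a_0 = 64/35, a_1 = 1/5, a_2 = -2/7, so
  g(x) = -2*x^2/7 + x/5 + 64/35.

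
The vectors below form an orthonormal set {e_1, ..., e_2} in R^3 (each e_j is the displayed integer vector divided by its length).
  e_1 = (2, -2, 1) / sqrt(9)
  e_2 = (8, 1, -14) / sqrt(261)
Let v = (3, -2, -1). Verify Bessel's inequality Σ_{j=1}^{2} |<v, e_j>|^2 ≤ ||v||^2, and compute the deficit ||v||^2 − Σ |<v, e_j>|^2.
Σ |<v, e_j>|^2 = 405/29; ||v||^2 = 14; deficit = 1/29

Write each e_j = u_j / sqrt(<u_j, u_j>) where u_j is the displayed integer vector. Then <v, e_j> = <v, u_j> / sqrt(<u_j, u_j>), so |<v, e_j>|^2 = <v, u_j>^2 / <u_j, u_j>.
Coefficients: <v, e_1> = 9/sqrt(9), <v, e_2> = 36/sqrt(261).
Square and sum: Σ |<v, e_j>|^2 = 405/29.
Compute ||v||^2 = v·v = 14.
Deficit = 14 − 405/29 = 1/29 ≥ 0, confirming Bessel's inequality. (The deficit equals ||v − Σ <v,e_j> e_j||^2, the squared distance from v to span{e_j}.)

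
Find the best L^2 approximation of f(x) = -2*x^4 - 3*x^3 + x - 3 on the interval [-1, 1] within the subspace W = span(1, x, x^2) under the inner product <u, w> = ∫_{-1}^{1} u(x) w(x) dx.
g(x) = -12*x^2/7 - 4*x/5 - 99/35

The best approximation g ∈ W is the orthogonal projection of f onto W. Writing g = a_0 + a_1 x + a_2 x^2, the coefficients solve the normal equations G · a = b where
  G_{ij} = <φ_i, φ_j> and b_i = <f, φ_i>, with φ_0 = 1, φ_1 = x, φ_2 = x^2.
G =
  [2, 0, 2/3]
  [0, 2/3, 0]
  [2/3, 0, 2/5],
b = (-34/5, -8/15, -18/7).
Solving gives a_0 = -99/35, a_1 = -4/5, a_2 = -12/7, so
  g(x) = -12*x^2/7 - 4*x/5 - 99/35.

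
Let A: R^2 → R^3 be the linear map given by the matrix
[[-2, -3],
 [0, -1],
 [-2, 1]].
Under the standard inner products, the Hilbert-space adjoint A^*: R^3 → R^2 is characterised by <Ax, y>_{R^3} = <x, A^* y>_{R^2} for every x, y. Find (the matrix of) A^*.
A^* = A^T =
[[-2, 0, -2],
 [-3, -1, 1]]

For real matrices with standard dot products, the defining identity <Ax, y> = <x, A^* y> gives (Ax)^T y = x^T (A^*) y, i.e. x^T A^T y = x^T (A^*) y. Since this holds for all x, y, we must have A^* = A^T. Therefore
A^* =
[[-2, 0, -2],
 [-3, -1, 1]].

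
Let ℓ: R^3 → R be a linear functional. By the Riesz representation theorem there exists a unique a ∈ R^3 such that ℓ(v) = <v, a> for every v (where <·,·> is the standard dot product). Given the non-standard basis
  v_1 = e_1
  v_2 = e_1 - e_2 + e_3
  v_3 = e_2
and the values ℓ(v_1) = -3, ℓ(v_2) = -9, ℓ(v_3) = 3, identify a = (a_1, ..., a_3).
a = (-3, 3, -3)

Write a = (a_1, ..., a_3) in the standard basis. For each basis vector v_i, ℓ(v_i) = <v_i, a> is a linear equation in the a_j's. Collect the n equations into a matrix system V a = ℓ, where row i of V is v_i (expressed in the standard basis). Since V is invertible (lower-triangular with 1s on the diagonal, up to permutation), solve by back-substitution:
  V =
[[1, 0, 0],
 [1, -1, 1],
 [0, 1, 0]]
  V a = (-3, -9, 3)
Solving gives a = (-3, 3, -3).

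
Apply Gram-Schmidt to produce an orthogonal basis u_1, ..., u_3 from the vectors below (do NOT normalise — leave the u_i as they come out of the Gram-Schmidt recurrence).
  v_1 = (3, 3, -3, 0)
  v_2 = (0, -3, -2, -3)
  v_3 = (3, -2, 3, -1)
Orthogonal basis:
  u_1 = (3, 3, -3, 0)
  u_2 = (1/3, -8/3, -7/3, -3)
  u_3 = (236/65, -68/65, 168/65, -44/65)

Apply the Gram-Schmidt recurrence
  u_1 = v_1
  u_i = v_i − Σ_{j<i} ((v_i · u_j) / (u_j · u_j)) · u_j.

Step by step this gives:
  u_1 = (3, 3, -3, 0)
  u_2 = (1/3, -8/3, -7/3, -3)
  u_3 = (236/65, -68/65, 168/65, -44/65)

Orthogonality check:
  u_2 · u_1 = 0 (should be 0)
  u_3 · u_1 = 0 (should be 0)
  u_3 · u_2 = 0 (should be 0)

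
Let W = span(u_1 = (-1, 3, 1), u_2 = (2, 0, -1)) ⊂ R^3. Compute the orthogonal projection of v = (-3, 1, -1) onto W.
proj_W(v) = (-45/23, 15/23, 25/23)

Set up U = [u_1 | ... | u_2] ∈ R^(3×2). The projector onto W = col(U) is P = U (U^T U)^(-1) U^T.
Compute U^T U =
  [11, -3]
  [-3, 5],
and U^T v = (5, -5).
Solve U^T U · c = U^T v for the coefficients: c = (5/23, -20/23). The projection is proj_W(v) = U c.
Check: (v - proj_W(v)) · u_1 = 0  (should be 0).
Check: (v - proj_W(v)) · u_2 = 0  (should be 0).
Result: proj_W(v) = (-45/23, 15/23, 25/23).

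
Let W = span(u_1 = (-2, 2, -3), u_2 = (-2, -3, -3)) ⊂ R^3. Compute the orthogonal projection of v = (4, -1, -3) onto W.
proj_W(v) = (-2/13, -1, -3/13)

Set up U = [u_1 | ... | u_2] ∈ R^(3×2). The projector onto W = col(U) is P = U (U^T U)^(-1) U^T.
Compute U^T U =
  [17, 7]
  [7, 22],
and U^T v = (-1, 4).
Solve U^T U · c = U^T v for the coefficients: c = (-2/13, 3/13). The projection is proj_W(v) = U c.
Check: (v - proj_W(v)) · u_1 = 0  (should be 0).
Check: (v - proj_W(v)) · u_2 = 0  (should be 0).
Result: proj_W(v) = (-2/13, -1, -3/13).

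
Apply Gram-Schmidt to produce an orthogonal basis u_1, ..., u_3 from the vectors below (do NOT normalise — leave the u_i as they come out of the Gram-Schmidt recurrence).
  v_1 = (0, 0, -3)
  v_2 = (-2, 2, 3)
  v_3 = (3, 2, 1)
Orthogonal basis:
  u_1 = (0, 0, -3)
  u_2 = (-2, 2, 0)
  u_3 = (5/2, 5/2, 0)

Apply the Gram-Schmidt recurrence
  u_1 = v_1
  u_i = v_i − Σ_{j<i} ((v_i · u_j) / (u_j · u_j)) · u_j.

Step by step this gives:
  u_1 = (0, 0, -3)
  u_2 = (-2, 2, 0)
  u_3 = (5/2, 5/2, 0)

Orthogonality check:
  u_2 · u_1 = 0 (should be 0)
  u_3 · u_1 = 0 (should be 0)
  u_3 · u_2 = 0 (should be 0)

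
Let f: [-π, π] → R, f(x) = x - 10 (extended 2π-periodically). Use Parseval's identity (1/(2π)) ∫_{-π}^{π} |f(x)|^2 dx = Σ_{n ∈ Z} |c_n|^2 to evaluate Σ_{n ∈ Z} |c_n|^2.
Σ |c_n|^2 = π^2/3 + 100

Expand and integrate term by term over [-π, π]:
  ∫ (x)^2 dx = 1·(2π^3/3); ∫ 2·1·(-10)·x dx = 0 (odd integrand); ∫ (-10)^2 dx = 100·2π.
So (1/(2π)) ∫_{-π}^{π} (x - 10)^2 dx = 1π^2/3 + 100 = π^2/3 + 100.
Parseval ⇒ Σ |c_n|^2 = π^2/3 + 100.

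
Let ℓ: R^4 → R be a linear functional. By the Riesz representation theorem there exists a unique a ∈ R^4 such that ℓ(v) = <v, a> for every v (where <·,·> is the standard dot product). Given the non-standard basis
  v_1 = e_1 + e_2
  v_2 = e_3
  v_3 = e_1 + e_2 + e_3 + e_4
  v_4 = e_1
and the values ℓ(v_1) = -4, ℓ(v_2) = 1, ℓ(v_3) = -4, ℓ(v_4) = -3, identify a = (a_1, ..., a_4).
a = (-3, -1, 1, -1)

Write a = (a_1, ..., a_4) in the standard basis. For each basis vector v_i, ℓ(v_i) = <v_i, a> is a linear equation in the a_j's. Collect the n equations into a matrix system V a = ℓ, where row i of V is v_i (expressed in the standard basis). Since V is invertible (lower-triangular with 1s on the diagonal, up to permutation), solve by back-substitution:
  V =
[[1, 1, 0, 0],
 [0, 0, 1, 0],
 [1, 1, 1, 1],
 [1, 0, 0, 0]]
  V a = (-4, 1, -4, -3)
Solving gives a = (-3, -1, 1, -1).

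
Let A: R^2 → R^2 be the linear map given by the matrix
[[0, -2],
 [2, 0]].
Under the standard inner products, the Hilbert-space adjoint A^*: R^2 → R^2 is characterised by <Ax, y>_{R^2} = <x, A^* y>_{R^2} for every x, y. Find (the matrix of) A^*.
A^* = A^T =
[[0, 2],
 [-2, 0]]

For real matrices with standard dot products, the defining identity <Ax, y> = <x, A^* y> gives (Ax)^T y = x^T (A^*) y, i.e. x^T A^T y = x^T (A^*) y. Since this holds for all x, y, we must have A^* = A^T. Therefore
A^* =
[[0, 2],
 [-2, 0]].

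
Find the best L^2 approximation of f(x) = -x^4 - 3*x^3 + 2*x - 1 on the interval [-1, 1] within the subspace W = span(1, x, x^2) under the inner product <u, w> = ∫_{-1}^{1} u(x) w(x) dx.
g(x) = -6*x^2/7 + x/5 - 32/35

The best approximation g ∈ W is the orthogonal projection of f onto W. Writing g = a_0 + a_1 x + a_2 x^2, the coefficients solve the normal equations G · a = b where
  G_{ij} = <φ_i, φ_j> and b_i = <f, φ_i>, with φ_0 = 1, φ_1 = x, φ_2 = x^2.
G =
  [2, 0, 2/3]
  [0, 2/3, 0]
  [2/3, 0, 2/5],
b = (-12/5, 2/15, -20/21).
Solving gives a_0 = -32/35, a_1 = 1/5, a_2 = -6/7, so
  g(x) = -6*x^2/7 + x/5 - 32/35.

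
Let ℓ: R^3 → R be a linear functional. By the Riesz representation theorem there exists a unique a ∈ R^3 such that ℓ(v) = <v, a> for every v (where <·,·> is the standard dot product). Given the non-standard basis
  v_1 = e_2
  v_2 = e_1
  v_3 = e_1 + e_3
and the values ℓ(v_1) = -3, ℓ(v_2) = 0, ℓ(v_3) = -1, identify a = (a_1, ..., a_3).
a = (0, -3, -1)

Write a = (a_1, ..., a_3) in the standard basis. For each basis vector v_i, ℓ(v_i) = <v_i, a> is a linear equation in the a_j's. Collect the n equations into a matrix system V a = ℓ, where row i of V is v_i (expressed in the standard basis). Since V is invertible (lower-triangular with 1s on the diagonal, up to permutation), solve by back-substitution:
  V =
[[0, 1, 0],
 [1, 0, 0],
 [1, 0, 1]]
  V a = (-3, 0, -1)
Solving gives a = (0, -3, -1).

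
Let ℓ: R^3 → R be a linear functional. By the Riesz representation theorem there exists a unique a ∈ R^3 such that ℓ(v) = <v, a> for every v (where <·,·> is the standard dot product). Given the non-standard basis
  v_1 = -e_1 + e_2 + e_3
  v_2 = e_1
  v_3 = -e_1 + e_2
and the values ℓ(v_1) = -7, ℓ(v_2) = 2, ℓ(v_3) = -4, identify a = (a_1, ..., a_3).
a = (2, -2, -3)

Write a = (a_1, ..., a_3) in the standard basis. For each basis vector v_i, ℓ(v_i) = <v_i, a> is a linear equation in the a_j's. Collect the n equations into a matrix system V a = ℓ, where row i of V is v_i (expressed in the standard basis). Since V is invertible (lower-triangular with 1s on the diagonal, up to permutation), solve by back-substitution:
  V =
[[-1, 1, 1],
 [1, 0, 0],
 [-1, 1, 0]]
  V a = (-7, 2, -4)
Solving gives a = (2, -2, -3).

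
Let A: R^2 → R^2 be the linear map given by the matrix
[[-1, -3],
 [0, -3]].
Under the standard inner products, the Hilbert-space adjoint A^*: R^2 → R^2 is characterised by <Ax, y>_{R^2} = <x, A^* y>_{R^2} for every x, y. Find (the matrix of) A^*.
A^* = A^T =
[[-1, 0],
 [-3, -3]]

For real matrices with standard dot products, the defining identity <Ax, y> = <x, A^* y> gives (Ax)^T y = x^T (A^*) y, i.e. x^T A^T y = x^T (A^*) y. Since this holds for all x, y, we must have A^* = A^T. Therefore
A^* =
[[-1, 0],
 [-3, -3]].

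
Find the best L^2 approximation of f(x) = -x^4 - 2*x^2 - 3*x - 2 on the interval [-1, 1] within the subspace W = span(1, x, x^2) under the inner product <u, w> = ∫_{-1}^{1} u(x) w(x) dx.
g(x) = -20*x^2/7 - 3*x - 67/35

The best approximation g ∈ W is the orthogonal projection of f onto W. Writing g = a_0 + a_1 x + a_2 x^2, the coefficients solve the normal equations G · a = b where
  G_{ij} = <φ_i, φ_j> and b_i = <f, φ_i>, with φ_0 = 1, φ_1 = x, φ_2 = x^2.
G =
  [2, 0, 2/3]
  [0, 2/3, 0]
  [2/3, 0, 2/5],
b = (-86/15, -2, -254/105).
Solving gives a_0 = -67/35, a_1 = -3, a_2 = -20/7, so
  g(x) = -20*x^2/7 - 3*x - 67/35.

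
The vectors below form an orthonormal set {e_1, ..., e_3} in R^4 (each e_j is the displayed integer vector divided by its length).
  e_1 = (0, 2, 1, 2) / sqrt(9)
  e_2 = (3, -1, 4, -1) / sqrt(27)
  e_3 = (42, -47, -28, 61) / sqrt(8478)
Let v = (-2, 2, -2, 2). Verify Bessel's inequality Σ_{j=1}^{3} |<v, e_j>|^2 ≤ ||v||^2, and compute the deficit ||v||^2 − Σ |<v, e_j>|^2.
Σ |<v, e_j>|^2 = 16; ||v||^2 = 16; deficit = 0

Write each e_j = u_j / sqrt(<u_j, u_j>) where u_j is the displayed integer vector. Then <v, e_j> = <v, u_j> / sqrt(<u_j, u_j>), so |<v, e_j>|^2 = <v, u_j>^2 / <u_j, u_j>.
Coefficients: <v, e_1> = 6/sqrt(9), <v, e_2> = -18/sqrt(27), <v, e_3> = 0/sqrt(8478).
Square and sum: Σ |<v, e_j>|^2 = 16.
Compute ||v||^2 = v·v = 16.
Deficit = 16 − 16 = 0 ≥ 0, confirming Bessel's inequality. (The deficit equals ||v − Σ <v,e_j> e_j||^2, the squared distance from v to span{e_j}.)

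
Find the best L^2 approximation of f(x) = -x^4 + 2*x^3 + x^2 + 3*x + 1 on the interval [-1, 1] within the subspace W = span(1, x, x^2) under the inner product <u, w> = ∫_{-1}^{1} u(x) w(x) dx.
g(x) = x^2/7 + 21*x/5 + 38/35

The best approximation g ∈ W is the orthogonal projection of f onto W. Writing g = a_0 + a_1 x + a_2 x^2, the coefficients solve the normal equations G · a = b where
  G_{ij} = <φ_i, φ_j> and b_i = <f, φ_i>, with φ_0 = 1, φ_1 = x, φ_2 = x^2.
G =
  [2, 0, 2/3]
  [0, 2/3, 0]
  [2/3, 0, 2/5],
b = (34/15, 14/5, 82/105).
Solving gives a_0 = 38/35, a_1 = 21/5, a_2 = 1/7, so
  g(x) = x^2/7 + 21*x/5 + 38/35.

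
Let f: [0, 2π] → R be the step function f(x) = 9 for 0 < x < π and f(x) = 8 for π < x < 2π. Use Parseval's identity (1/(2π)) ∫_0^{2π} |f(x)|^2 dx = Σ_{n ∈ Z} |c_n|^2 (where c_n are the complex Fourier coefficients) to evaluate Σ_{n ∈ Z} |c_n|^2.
Σ |c_n|^2 = 145/2

Parseval equates the L^2 energy of f (normalised by 1/(2π)) with the ℓ^2 sum of its Fourier coefficients: (1/(2π)) ∫_0^{2π} |f|^2 = Σ |c_n|^2.
Compute the left side: (1/(2π)) [∫_0^π 9^2 dx + ∫_π^{2π} 8^2 dx] = (1/(2π)) · (81π + 64π) = (81 + 64)/2 = 145/2.
So Σ_{n ∈ Z} |c_n|^2 = 145/2.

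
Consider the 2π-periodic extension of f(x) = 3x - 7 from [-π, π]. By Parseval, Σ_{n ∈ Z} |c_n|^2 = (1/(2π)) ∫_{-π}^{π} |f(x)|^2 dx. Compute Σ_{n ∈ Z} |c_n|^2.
Σ |c_n|^2 = 3π^2 + 49

Expand and integrate term by term over [-π, π]:
  ∫ (3x)^2 dx = 9·(2π^3/3); ∫ 2·3·(-7)·x dx = 0 (odd integrand); ∫ (-7)^2 dx = 49·2π.
So (1/(2π)) ∫_{-π}^{π} (3x - 7)^2 dx = 9π^2/3 + 49 = 3π^2 + 49.
Parseval ⇒ Σ |c_n|^2 = 3π^2 + 49.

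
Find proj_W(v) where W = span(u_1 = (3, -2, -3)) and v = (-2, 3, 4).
proj_W(v) = (-36/11, 24/11, 36/11)

Set up U = [u_1 | ... | u_1] ∈ R^(3×1). The projector onto W = col(U) is P = U (U^T U)^(-1) U^T.
Compute U^T U =
  [22],
and U^T v = (-24).
Solve U^T U · c = U^T v for the coefficients: c = (-12/11). The projection is proj_W(v) = U c.
Check: (v - proj_W(v)) · u_1 = 0  (should be 0).
Result: proj_W(v) = (-36/11, 24/11, 36/11).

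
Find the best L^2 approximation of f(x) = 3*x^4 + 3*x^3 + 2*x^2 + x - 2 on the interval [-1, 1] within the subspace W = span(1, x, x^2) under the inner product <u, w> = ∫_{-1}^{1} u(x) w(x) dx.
g(x) = 32*x^2/7 + 14*x/5 - 79/35

The best approximation g ∈ W is the orthogonal projection of f onto W. Writing g = a_0 + a_1 x + a_2 x^2, the coefficients solve the normal equations G · a = b where
  G_{ij} = <φ_i, φ_j> and b_i = <f, φ_i>, with φ_0 = 1, φ_1 = x, φ_2 = x^2.
G =
  [2, 0, 2/3]
  [0, 2/3, 0]
  [2/3, 0, 2/5],
b = (-22/15, 28/15, 34/105).
Solving gives a_0 = -79/35, a_1 = 14/5, a_2 = 32/7, so
  g(x) = 32*x^2/7 + 14*x/5 - 79/35.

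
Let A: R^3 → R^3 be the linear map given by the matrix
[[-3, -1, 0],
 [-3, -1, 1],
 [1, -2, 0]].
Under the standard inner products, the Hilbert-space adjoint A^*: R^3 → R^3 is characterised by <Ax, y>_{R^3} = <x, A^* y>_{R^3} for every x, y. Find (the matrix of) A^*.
A^* = A^T =
[[-3, -3, 1],
 [-1, -1, -2],
 [0, 1, 0]]

For real matrices with standard dot products, the defining identity <Ax, y> = <x, A^* y> gives (Ax)^T y = x^T (A^*) y, i.e. x^T A^T y = x^T (A^*) y. Since this holds for all x, y, we must have A^* = A^T. Therefore
A^* =
[[-3, -3, 1],
 [-1, -1, -2],
 [0, 1, 0]].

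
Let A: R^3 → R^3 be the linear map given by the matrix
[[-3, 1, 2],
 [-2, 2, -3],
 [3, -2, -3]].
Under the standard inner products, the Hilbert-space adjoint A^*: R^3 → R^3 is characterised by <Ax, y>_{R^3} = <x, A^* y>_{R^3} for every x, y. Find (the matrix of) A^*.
A^* = A^T =
[[-3, -2, 3],
 [1, 2, -2],
 [2, -3, -3]]

For real matrices with standard dot products, the defining identity <Ax, y> = <x, A^* y> gives (Ax)^T y = x^T (A^*) y, i.e. x^T A^T y = x^T (A^*) y. Since this holds for all x, y, we must have A^* = A^T. Therefore
A^* =
[[-3, -2, 3],
 [1, 2, -2],
 [2, -3, -3]].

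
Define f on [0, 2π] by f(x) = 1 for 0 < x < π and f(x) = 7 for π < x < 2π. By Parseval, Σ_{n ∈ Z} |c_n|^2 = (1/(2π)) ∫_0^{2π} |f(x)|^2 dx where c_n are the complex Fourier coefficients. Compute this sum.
Σ |c_n|^2 = 25

Parseval equates the L^2 energy of f (normalised by 1/(2π)) with the ℓ^2 sum of its Fourier coefficients: (1/(2π)) ∫_0^{2π} |f|^2 = Σ |c_n|^2.
Compute the left side: (1/(2π)) [∫_0^π 1^2 dx + ∫_π^{2π} 7^2 dx] = (1/(2π)) · (1π + 49π) = (1 + 49)/2 = 25.
So Σ_{n ∈ Z} |c_n|^2 = 25.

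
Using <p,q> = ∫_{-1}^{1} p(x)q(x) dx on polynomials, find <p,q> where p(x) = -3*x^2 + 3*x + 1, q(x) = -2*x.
<p,q> = -4

Expand the product: p(x)·q(x) = 6*x^3 - 6*x^2 - 2*x.
∫_{-1}^{1} of each monomial x^k gives [2/(k+1) if k even, 0 if k odd]. Integrating term-by-term (or equivalently evaluating the antiderivative F(x) = 3*x^4/2 - 2*x^3 - x^2 at the endpoints):
  F(1) − F(−1) = -3/2 − (5/2) = -4.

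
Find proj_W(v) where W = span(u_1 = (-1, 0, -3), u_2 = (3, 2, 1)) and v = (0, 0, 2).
proj_W(v) = (3/13, -4/13, 25/13)

Set up U = [u_1 | ... | u_2] ∈ R^(3×2). The projector onto W = col(U) is P = U (U^T U)^(-1) U^T.
Compute U^T U =
  [10, -6]
  [-6, 14],
and U^T v = (-6, 2).
Solve U^T U · c = U^T v for the coefficients: c = (-9/13, -2/13). The projection is proj_W(v) = U c.
Check: (v - proj_W(v)) · u_1 = 0  (should be 0).
Check: (v - proj_W(v)) · u_2 = 0  (should be 0).
Result: proj_W(v) = (3/13, -4/13, 25/13).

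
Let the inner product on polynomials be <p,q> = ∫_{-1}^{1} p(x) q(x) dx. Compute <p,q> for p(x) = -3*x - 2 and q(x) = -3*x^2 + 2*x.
<p,q> = 0

Expand the product: p(x)·q(x) = 9*x^3 - 4*x.
∫_{-1}^{1} of each monomial x^k gives [2/(k+1) if k even, 0 if k odd]. Integrating term-by-term (or equivalently evaluating the antiderivative F(x) = 9*x^4/4 - 2*x^2 at the endpoints):
  F(1) − F(−1) = 1/4 − (1/4) = 0.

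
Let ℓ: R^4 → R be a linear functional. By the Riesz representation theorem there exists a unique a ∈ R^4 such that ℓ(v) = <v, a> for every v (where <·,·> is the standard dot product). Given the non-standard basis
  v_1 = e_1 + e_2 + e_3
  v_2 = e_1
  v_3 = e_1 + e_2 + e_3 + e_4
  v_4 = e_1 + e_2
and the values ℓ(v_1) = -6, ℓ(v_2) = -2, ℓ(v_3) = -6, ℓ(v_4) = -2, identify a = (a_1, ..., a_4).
a = (-2, 0, -4, 0)

Write a = (a_1, ..., a_4) in the standard basis. For each basis vector v_i, ℓ(v_i) = <v_i, a> is a linear equation in the a_j's. Collect the n equations into a matrix system V a = ℓ, where row i of V is v_i (expressed in the standard basis). Since V is invertible (lower-triangular with 1s on the diagonal, up to permutation), solve by back-substitution:
  V =
[[1, 1, 1, 0],
 [1, 0, 0, 0],
 [1, 1, 1, 1],
 [1, 1, 0, 0]]
  V a = (-6, -2, -6, -2)
Solving gives a = (-2, 0, -4, 0).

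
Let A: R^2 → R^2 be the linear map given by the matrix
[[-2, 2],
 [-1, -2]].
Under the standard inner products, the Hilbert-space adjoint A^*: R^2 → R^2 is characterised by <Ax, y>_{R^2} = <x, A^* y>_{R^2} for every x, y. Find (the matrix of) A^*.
A^* = A^T =
[[-2, -1],
 [2, -2]]

For real matrices with standard dot products, the defining identity <Ax, y> = <x, A^* y> gives (Ax)^T y = x^T (A^*) y, i.e. x^T A^T y = x^T (A^*) y. Since this holds for all x, y, we must have A^* = A^T. Therefore
A^* =
[[-2, -1],
 [2, -2]].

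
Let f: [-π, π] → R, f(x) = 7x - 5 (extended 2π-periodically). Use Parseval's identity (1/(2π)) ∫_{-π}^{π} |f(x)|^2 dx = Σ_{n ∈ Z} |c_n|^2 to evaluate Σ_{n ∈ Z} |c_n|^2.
Σ |c_n|^2 = 49π^2/3 + 25

Expand and integrate term by term over [-π, π]:
  ∫ (7x)^2 dx = 49·(2π^3/3); ∫ 2·7·(-5)·x dx = 0 (odd integrand); ∫ (-5)^2 dx = 25·2π.
So (1/(2π)) ∫_{-π}^{π} (7x - 5)^2 dx = 49π^2/3 + 25 = 49π^2/3 + 25.
Parseval ⇒ Σ |c_n|^2 = 49π^2/3 + 25.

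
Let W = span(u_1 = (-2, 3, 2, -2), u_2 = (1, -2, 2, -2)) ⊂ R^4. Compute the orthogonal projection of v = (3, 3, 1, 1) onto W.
proj_W(v) = (-47/91, 81/91, -16/91, 16/91)

Set up U = [u_1 | ... | u_2] ∈ R^(4×2). The projector onto W = col(U) is P = U (U^T U)^(-1) U^T.
Compute U^T U =
  [21, 0]
  [0, 13],
and U^T v = (3, -3).
Solve U^T U · c = U^T v for the coefficients: c = (1/7, -3/13). The projection is proj_W(v) = U c.
Check: (v - proj_W(v)) · u_1 = 0  (should be 0).
Check: (v - proj_W(v)) · u_2 = 0  (should be 0).
Result: proj_W(v) = (-47/91, 81/91, -16/91, 16/91).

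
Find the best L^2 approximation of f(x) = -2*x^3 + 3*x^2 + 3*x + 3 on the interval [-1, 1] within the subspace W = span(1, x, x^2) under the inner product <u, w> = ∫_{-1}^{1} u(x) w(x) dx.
g(x) = 3*x^2 + 9*x/5 + 3

The best approximation g ∈ W is the orthogonal projection of f onto W. Writing g = a_0 + a_1 x + a_2 x^2, the coefficients solve the normal equations G · a = b where
  G_{ij} = <φ_i, φ_j> and b_i = <f, φ_i>, with φ_0 = 1, φ_1 = x, φ_2 = x^2.
G =
  [2, 0, 2/3]
  [0, 2/3, 0]
  [2/3, 0, 2/5],
b = (8, 6/5, 16/5).
Solving gives a_0 = 3, a_1 = 9/5, a_2 = 3, so
  g(x) = 3*x^2 + 9*x/5 + 3.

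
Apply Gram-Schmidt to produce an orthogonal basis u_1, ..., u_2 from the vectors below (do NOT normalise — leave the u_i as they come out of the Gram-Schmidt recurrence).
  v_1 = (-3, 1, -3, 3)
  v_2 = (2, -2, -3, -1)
Orthogonal basis:
  u_1 = (-3, 1, -3, 3)
  u_2 = (25/14, -27/14, -45/14, -11/14)

Apply the Gram-Schmidt recurrence
  u_1 = v_1
  u_i = v_i − Σ_{j<i} ((v_i · u_j) / (u_j · u_j)) · u_j.

Step by step this gives:
  u_1 = (-3, 1, -3, 3)
  u_2 = (25/14, -27/14, -45/14, -11/14)

Orthogonality check:
  u_2 · u_1 = 0 (should be 0)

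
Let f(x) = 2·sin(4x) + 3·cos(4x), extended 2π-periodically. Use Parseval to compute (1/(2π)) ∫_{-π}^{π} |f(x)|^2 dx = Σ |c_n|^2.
Σ |c_n|^2 = 13/2

Expand |f|^2 and use orthogonality of {sin(nx), cos(mx)} on [-π, π]:
  ∫_{-π}^{π} sin(nx)^2 dx = π, ∫ cos(mx)^2 dx = π, and cross terms integrate to 0.
So ∫_{-π}^{π} f(x)^2 dx = 2^2 · π + 3^2 · π = (4 + 9)π.
Divide by 2π: (4 + 9)/2 = 13/2.
By Parseval, this equals Σ |c_n|^2.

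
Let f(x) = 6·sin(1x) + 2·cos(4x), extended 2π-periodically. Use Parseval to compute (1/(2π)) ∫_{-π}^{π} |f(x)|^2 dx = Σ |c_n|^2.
Σ |c_n|^2 = 20

Expand |f|^2 and use orthogonality of {sin(nx), cos(mx)} on [-π, π]:
  ∫_{-π}^{π} sin(nx)^2 dx = π, ∫ cos(mx)^2 dx = π, and cross terms integrate to 0.
So ∫_{-π}^{π} f(x)^2 dx = 6^2 · π + 2^2 · π = (36 + 4)π.
Divide by 2π: (36 + 4)/2 = 20.
By Parseval, this equals Σ |c_n|^2.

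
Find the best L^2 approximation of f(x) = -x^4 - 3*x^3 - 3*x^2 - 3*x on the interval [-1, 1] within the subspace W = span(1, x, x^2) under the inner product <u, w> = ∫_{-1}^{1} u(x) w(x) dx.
g(x) = -27*x^2/7 - 24*x/5 + 3/35

The best approximation g ∈ W is the orthogonal projection of f onto W. Writing g = a_0 + a_1 x + a_2 x^2, the coefficients solve the normal equations G · a = b where
  G_{ij} = <φ_i, φ_j> and b_i = <f, φ_i>, with φ_0 = 1, φ_1 = x, φ_2 = x^2.
G =
  [2, 0, 2/3]
  [0, 2/3, 0]
  [2/3, 0, 2/5],
b = (-12/5, -16/5, -52/35).
Solving gives a_0 = 3/35, a_1 = -24/5, a_2 = -27/7, so
  g(x) = -27*x^2/7 - 24*x/5 + 3/35.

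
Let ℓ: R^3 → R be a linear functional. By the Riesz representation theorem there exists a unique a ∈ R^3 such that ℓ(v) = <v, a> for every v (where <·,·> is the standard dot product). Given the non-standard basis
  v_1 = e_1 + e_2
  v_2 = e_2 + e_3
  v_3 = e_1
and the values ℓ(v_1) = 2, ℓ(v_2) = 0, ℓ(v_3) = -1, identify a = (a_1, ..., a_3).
a = (-1, 3, -3)

Write a = (a_1, ..., a_3) in the standard basis. For each basis vector v_i, ℓ(v_i) = <v_i, a> is a linear equation in the a_j's. Collect the n equations into a matrix system V a = ℓ, where row i of V is v_i (expressed in the standard basis). Since V is invertible (lower-triangular with 1s on the diagonal, up to permutation), solve by back-substitution:
  V =
[[1, 1, 0],
 [0, 1, 1],
 [1, 0, 0]]
  V a = (2, 0, -1)
Solving gives a = (-1, 3, -3).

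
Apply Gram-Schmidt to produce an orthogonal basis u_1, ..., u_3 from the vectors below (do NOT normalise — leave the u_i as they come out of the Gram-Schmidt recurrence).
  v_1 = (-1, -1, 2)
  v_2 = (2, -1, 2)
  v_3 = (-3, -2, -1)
Orthogonal basis:
  u_1 = (-1, -1, 2)
  u_2 = (5/2, -1/2, 1)
  u_3 = (0, -2, -1)

Apply the Gram-Schmidt recurrence
  u_1 = v_1
  u_i = v_i − Σ_{j<i} ((v_i · u_j) / (u_j · u_j)) · u_j.

Step by step this gives:
  u_1 = (-1, -1, 2)
  u_2 = (5/2, -1/2, 1)
  u_3 = (0, -2, -1)

Orthogonality check:
  u_2 · u_1 = 0 (should be 0)
  u_3 · u_1 = 0 (should be 0)
  u_3 · u_2 = 0 (should be 0)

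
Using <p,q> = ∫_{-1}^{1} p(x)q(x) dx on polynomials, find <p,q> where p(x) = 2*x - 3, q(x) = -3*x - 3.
<p,q> = 14

Expand the product: p(x)·q(x) = -6*x^2 + 3*x + 9.
∫_{-1}^{1} of each monomial x^k gives [2/(k+1) if k even, 0 if k odd]. Integrating term-by-term (or equivalently evaluating the antiderivative F(x) = -2*x^3 + 3*x^2/2 + 9*x at the endpoints):
  F(1) − F(−1) = 17/2 − (-11/2) = 14.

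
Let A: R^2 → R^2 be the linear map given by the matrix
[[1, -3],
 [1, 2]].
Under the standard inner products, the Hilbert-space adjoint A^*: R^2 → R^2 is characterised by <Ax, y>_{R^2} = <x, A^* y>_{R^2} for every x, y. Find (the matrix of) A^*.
A^* = A^T =
[[1, 1],
 [-3, 2]]

For real matrices with standard dot products, the defining identity <Ax, y> = <x, A^* y> gives (Ax)^T y = x^T (A^*) y, i.e. x^T A^T y = x^T (A^*) y. Since this holds for all x, y, we must have A^* = A^T. Therefore
A^* =
[[1, 1],
 [-3, 2]].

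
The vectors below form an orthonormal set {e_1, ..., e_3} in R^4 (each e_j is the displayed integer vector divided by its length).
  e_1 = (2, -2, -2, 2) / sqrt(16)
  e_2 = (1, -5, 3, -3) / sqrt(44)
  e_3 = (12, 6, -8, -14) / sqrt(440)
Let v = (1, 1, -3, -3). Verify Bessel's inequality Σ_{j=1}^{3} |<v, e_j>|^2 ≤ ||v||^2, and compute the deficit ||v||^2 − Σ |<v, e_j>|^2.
Σ |<v, e_j>|^2 = 82/5; ||v||^2 = 20; deficit = 18/5

Write each e_j = u_j / sqrt(<u_j, u_j>) where u_j is the displayed integer vector. Then <v, e_j> = <v, u_j> / sqrt(<u_j, u_j>), so |<v, e_j>|^2 = <v, u_j>^2 / <u_j, u_j>.
Coefficients: <v, e_1> = 0/sqrt(16), <v, e_2> = -4/sqrt(44), <v, e_3> = 84/sqrt(440).
Square and sum: Σ |<v, e_j>|^2 = 82/5.
Compute ||v||^2 = v·v = 20.
Deficit = 20 − 82/5 = 18/5 ≥ 0, confirming Bessel's inequality. (The deficit equals ||v − Σ <v,e_j> e_j||^2, the squared distance from v to span{e_j}.)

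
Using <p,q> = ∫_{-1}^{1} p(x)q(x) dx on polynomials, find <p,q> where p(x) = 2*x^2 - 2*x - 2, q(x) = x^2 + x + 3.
<p,q> = -148/15

Expand the product: p(x)·q(x) = 2*x^4 + 2*x^2 - 8*x - 6.
∫_{-1}^{1} of each monomial x^k gives [2/(k+1) if k even, 0 if k odd]. Integrating term-by-term (or equivalently evaluating the antiderivative F(x) = 2*x^5/5 + 2*x^3/3 - 4*x^2 - 6*x at the endpoints):
  F(1) − F(−1) = -134/15 − (14/15) = -148/15.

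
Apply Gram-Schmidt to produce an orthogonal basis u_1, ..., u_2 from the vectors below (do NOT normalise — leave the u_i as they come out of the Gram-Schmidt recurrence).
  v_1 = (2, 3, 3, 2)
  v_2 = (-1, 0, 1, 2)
Orthogonal basis:
  u_1 = (2, 3, 3, 2)
  u_2 = (-18/13, -15/26, 11/26, 21/13)

Apply the Gram-Schmidt recurrence
  u_1 = v_1
  u_i = v_i − Σ_{j<i} ((v_i · u_j) / (u_j · u_j)) · u_j.

Step by step this gives:
  u_1 = (2, 3, 3, 2)
  u_2 = (-18/13, -15/26, 11/26, 21/13)

Orthogonality check:
  u_2 · u_1 = 0 (should be 0)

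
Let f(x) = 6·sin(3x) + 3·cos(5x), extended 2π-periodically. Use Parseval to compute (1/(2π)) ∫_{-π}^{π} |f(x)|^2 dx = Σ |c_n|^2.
Σ |c_n|^2 = 45/2

Expand |f|^2 and use orthogonality of {sin(nx), cos(mx)} on [-π, π]:
  ∫_{-π}^{π} sin(nx)^2 dx = π, ∫ cos(mx)^2 dx = π, and cross terms integrate to 0.
So ∫_{-π}^{π} f(x)^2 dx = 6^2 · π + 3^2 · π = (36 + 9)π.
Divide by 2π: (36 + 9)/2 = 45/2.
By Parseval, this equals Σ |c_n|^2.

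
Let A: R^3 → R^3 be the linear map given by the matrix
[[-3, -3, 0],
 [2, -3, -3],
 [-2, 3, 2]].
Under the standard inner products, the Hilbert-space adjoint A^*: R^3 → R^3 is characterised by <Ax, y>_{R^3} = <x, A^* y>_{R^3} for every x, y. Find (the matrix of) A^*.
A^* = A^T =
[[-3, 2, -2],
 [-3, -3, 3],
 [0, -3, 2]]

For real matrices with standard dot products, the defining identity <Ax, y> = <x, A^* y> gives (Ax)^T y = x^T (A^*) y, i.e. x^T A^T y = x^T (A^*) y. Since this holds for all x, y, we must have A^* = A^T. Therefore
A^* =
[[-3, 2, -2],
 [-3, -3, 3],
 [0, -3, 2]].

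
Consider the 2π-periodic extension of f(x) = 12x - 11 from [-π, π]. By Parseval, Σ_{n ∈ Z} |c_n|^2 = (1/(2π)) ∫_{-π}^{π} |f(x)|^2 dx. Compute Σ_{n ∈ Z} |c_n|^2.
Σ |c_n|^2 = 48π^2 + 121

Expand and integrate term by term over [-π, π]:
  ∫ (12x)^2 dx = 144·(2π^3/3); ∫ 2·12·(-11)·x dx = 0 (odd integrand); ∫ (-11)^2 dx = 121·2π.
So (1/(2π)) ∫_{-π}^{π} (12x - 11)^2 dx = 144π^2/3 + 121 = 48π^2 + 121.
Parseval ⇒ Σ |c_n|^2 = 48π^2 + 121.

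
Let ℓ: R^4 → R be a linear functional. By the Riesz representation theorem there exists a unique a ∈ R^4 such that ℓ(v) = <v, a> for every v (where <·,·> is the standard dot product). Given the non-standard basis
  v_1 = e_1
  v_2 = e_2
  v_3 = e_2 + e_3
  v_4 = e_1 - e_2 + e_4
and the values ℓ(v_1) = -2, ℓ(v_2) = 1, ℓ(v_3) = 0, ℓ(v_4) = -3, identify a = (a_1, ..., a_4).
a = (-2, 1, -1, 0)

Write a = (a_1, ..., a_4) in the standard basis. For each basis vector v_i, ℓ(v_i) = <v_i, a> is a linear equation in the a_j's. Collect the n equations into a matrix system V a = ℓ, where row i of V is v_i (expressed in the standard basis). Since V is invertible (lower-triangular with 1s on the diagonal, up to permutation), solve by back-substitution:
  V =
[[1, 0, 0, 0],
 [0, 1, 0, 0],
 [0, 1, 1, 0],
 [1, -1, 0, 1]]
  V a = (-2, 1, 0, -3)
Solving gives a = (-2, 1, -1, 0).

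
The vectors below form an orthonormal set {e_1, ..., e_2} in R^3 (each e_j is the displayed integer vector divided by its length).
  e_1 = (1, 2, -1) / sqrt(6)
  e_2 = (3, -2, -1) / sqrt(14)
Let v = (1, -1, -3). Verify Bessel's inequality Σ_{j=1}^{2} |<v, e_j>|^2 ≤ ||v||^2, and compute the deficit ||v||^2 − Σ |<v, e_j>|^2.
Σ |<v, e_j>|^2 = 110/21; ||v||^2 = 11; deficit = 121/21

Write each e_j = u_j / sqrt(<u_j, u_j>) where u_j is the displayed integer vector. Then <v, e_j> = <v, u_j> / sqrt(<u_j, u_j>), so |<v, e_j>|^2 = <v, u_j>^2 / <u_j, u_j>.
Coefficients: <v, e_1> = 2/sqrt(6), <v, e_2> = 8/sqrt(14).
Square and sum: Σ |<v, e_j>|^2 = 110/21.
Compute ||v||^2 = v·v = 11.
Deficit = 11 − 110/21 = 121/21 ≥ 0, confirming Bessel's inequality. (The deficit equals ||v − Σ <v,e_j> e_j||^2, the squared distance from v to span{e_j}.)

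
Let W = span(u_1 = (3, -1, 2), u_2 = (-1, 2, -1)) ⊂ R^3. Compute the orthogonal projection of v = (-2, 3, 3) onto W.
proj_W(v) = (2/35, 81/35, -3/7)

Set up U = [u_1 | ... | u_2] ∈ R^(3×2). The projector onto W = col(U) is P = U (U^T U)^(-1) U^T.
Compute U^T U =
  [14, -7]
  [-7, 6],
and U^T v = (-3, 5).
Solve U^T U · c = U^T v for the coefficients: c = (17/35, 7/5). The projection is proj_W(v) = U c.
Check: (v - proj_W(v)) · u_1 = 0  (should be 0).
Check: (v - proj_W(v)) · u_2 = 0  (should be 0).
Result: proj_W(v) = (2/35, 81/35, -3/7).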